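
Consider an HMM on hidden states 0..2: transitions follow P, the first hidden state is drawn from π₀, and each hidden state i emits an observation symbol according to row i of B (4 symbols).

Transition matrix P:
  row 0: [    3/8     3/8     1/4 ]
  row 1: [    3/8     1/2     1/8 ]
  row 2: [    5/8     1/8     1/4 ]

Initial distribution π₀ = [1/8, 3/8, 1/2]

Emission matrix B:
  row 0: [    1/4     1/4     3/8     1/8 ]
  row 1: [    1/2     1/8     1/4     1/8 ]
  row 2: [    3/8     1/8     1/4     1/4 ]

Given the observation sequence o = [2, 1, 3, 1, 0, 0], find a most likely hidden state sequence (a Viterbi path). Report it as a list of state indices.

t=0: δ = [4.688e-02, 9.375e-02, 1.250e-01]  (obs o_0=2)
t=1: δ = [1.953e-02, 5.859e-03, 3.906e-03]  ψ = [2, 1, 2]  (obs o_1=1)
t=2: δ = [9.155e-04, 9.155e-04, 1.221e-03]  ψ = [0, 0, 0]  (obs o_2=3)
t=3: δ = [1.907e-04, 5.722e-05, 3.815e-05]  ψ = [2, 1, 2]  (obs o_3=1)
t=4: δ = [1.788e-05, 3.576e-05, 1.788e-05]  ψ = [0, 0, 0]  (obs o_4=0)
t=5: δ = [3.353e-06, 8.941e-06, 1.676e-06]  ψ = [1, 1, 0]  (obs o_5=0)
backtrack: best end state = 1; path = [2, 0, 2, 0, 1, 1]

path = [2, 0, 2, 0, 1, 1]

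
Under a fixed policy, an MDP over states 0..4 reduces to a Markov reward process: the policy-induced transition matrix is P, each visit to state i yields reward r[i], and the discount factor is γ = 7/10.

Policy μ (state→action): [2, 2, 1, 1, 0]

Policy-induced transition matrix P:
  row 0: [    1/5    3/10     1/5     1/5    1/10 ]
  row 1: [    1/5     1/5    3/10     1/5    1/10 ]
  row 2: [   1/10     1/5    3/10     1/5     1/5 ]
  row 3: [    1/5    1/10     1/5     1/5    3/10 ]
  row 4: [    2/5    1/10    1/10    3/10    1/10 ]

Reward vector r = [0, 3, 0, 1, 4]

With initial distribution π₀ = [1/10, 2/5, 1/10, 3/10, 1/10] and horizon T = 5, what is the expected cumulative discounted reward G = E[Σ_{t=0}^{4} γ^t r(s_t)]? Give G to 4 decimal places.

G = 4.4133

t=0: π = [0.1000, 0.4000, 0.1000, 0.3000, 0.1000], E[r] = 1.9000, γ^t·E[r] = 1.900000, running G = 1.900000
t=1: π = [0.2100, 0.1700, 0.2400, 0.2100, 0.1700], E[r] = 1.4000, γ^t·E[r] = 0.980000, running G = 2.880000
t=2: π = [0.2100, 0.1830, 0.2240, 0.2170, 0.1660], E[r] = 1.4300, γ^t·E[r] = 0.700700, running G = 3.580700
t=3: π = [0.2108, 0.1827, 0.2241, 0.2166, 0.1658], E[r] = 1.4279, γ^t·E[r] = 0.489770, running G = 4.070470
t=4: π = [0.2108, 0.1828, 0.2241, 0.2166, 0.1657], E[r] = 1.4280, γ^t·E[r] = 0.342868, running G = 4.413337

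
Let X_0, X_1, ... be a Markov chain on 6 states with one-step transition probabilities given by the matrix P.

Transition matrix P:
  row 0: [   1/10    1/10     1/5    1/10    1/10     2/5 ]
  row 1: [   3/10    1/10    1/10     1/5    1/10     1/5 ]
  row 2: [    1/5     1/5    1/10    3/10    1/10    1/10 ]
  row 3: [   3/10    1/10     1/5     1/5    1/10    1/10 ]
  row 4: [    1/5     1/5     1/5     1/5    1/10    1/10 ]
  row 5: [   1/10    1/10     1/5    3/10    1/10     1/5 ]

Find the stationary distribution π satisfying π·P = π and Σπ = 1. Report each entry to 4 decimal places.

Balance equations π_j = Σ_i π_i·P[i][j]:
  π_0 = 1/10·π_0 + 3/10·π_1 + 1/5·π_2 + 3/10·π_3 + 1/5·π_4 + 1/10·π_5
  π_1 = 1/10·π_0 + 1/10·π_1 + 1/5·π_2 + 1/10·π_3 + 1/5·π_4 + 1/10·π_5
  π_2 = 1/5·π_0 + 1/10·π_1 + 1/10·π_2 + 1/5·π_3 + 1/5·π_4 + 1/5·π_5
  π_3 = 1/10·π_0 + 1/5·π_1 + 3/10·π_2 + 1/5·π_3 + 1/5·π_4 + 3/10·π_5
  π_4 = 1/10·π_0 + 1/10·π_1 + 1/10·π_2 + 1/10·π_3 + 1/10·π_4 + 1/10·π_5
  normalize: π_0 + π_1 + π_2 + π_3 + π_4 + π_5 = 1
Solving the linear system gives exactly π = [688/3515, 47/370, 63/370, 761/3515, 1/10, 1339/7030].

π = [0.1957, 0.1270, 0.1703, 0.2165, 0.1000, 0.1905]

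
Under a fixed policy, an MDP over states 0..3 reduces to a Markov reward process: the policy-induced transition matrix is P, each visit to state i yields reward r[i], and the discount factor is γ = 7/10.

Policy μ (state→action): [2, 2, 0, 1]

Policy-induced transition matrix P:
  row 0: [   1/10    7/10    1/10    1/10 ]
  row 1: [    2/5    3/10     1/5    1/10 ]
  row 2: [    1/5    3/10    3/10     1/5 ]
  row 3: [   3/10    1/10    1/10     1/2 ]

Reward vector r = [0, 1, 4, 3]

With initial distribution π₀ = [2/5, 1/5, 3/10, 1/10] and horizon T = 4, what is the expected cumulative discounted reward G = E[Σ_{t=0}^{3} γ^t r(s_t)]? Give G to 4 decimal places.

t=0: π = [0.4000, 0.2000, 0.3000, 0.1000], E[r] = 1.7000, γ^t·E[r] = 1.700000, running G = 1.700000
t=1: π = [0.2100, 0.4400, 0.1800, 0.1700], E[r] = 1.6700, γ^t·E[r] = 1.169000, running G = 2.869000
t=2: π = [0.2840, 0.3500, 0.1800, 0.1860], E[r] = 1.6280, γ^t·E[r] = 0.797720, running G = 3.666720
t=3: π = [0.2602, 0.3764, 0.1710, 0.1924], E[r] = 1.6376, γ^t·E[r] = 0.561697, running G = 4.228417

G = 4.2284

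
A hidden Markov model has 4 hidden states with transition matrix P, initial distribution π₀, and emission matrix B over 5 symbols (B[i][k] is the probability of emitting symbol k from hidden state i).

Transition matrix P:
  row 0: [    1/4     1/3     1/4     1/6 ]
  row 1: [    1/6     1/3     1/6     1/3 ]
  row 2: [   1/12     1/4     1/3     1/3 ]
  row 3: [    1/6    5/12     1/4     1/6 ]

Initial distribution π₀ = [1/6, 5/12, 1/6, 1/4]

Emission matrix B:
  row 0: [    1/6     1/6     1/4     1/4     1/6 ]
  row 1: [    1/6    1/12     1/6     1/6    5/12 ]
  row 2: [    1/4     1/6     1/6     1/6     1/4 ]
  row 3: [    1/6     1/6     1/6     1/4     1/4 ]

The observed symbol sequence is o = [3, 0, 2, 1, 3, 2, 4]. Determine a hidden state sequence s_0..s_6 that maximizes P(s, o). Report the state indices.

path = [1, 3, 1, 3, 1, 3, 1]

t=0: δ = [4.167e-02, 6.944e-02, 2.778e-02, 6.250e-02]  (obs o_0=3)
t=1: δ = [1.929e-03, 4.340e-03, 3.906e-03, 3.858e-03]  ψ = [1, 3, 3, 1]  (obs o_1=0)
t=2: δ = [1.808e-04, 2.679e-04, 2.170e-04, 2.411e-04]  ψ = [1, 3, 2, 1]  (obs o_2=2)
t=3: δ = [7.535e-06, 8.372e-06, 1.206e-05, 1.488e-05]  ψ = [0, 3, 2, 1]  (obs o_3=1)
t=4: δ = [6.202e-07, 1.034e-06, 6.698e-07, 1.005e-06]  ψ = [3, 3, 2, 2]  (obs o_4=3)
t=5: δ = [4.307e-08, 6.977e-08, 4.186e-08, 5.742e-08]  ψ = [1, 3, 3, 1]  (obs o_5=2)
t=6: δ = [1.938e-09, 9.969e-09, 3.589e-09, 5.814e-09]  ψ = [1, 3, 3, 1]  (obs o_6=4)
backtrack: best end state = 1; path = [1, 3, 1, 3, 1, 3, 1]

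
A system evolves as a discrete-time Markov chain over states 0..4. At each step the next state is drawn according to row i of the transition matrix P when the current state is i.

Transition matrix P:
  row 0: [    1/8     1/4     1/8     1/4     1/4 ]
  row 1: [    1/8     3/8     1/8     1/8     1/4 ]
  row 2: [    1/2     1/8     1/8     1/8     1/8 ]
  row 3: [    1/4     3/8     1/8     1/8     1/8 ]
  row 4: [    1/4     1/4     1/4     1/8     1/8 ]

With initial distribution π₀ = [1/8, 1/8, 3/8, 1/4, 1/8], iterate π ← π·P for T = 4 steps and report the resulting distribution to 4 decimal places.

π = [0.2234, 0.2863, 0.1484, 0.1530, 0.1890]

t=0: π = [0.1250, 0.1250, 0.3750, 0.2500, 0.1250]
t=1: π = [0.3125, 0.2500, 0.1406, 0.1406, 0.1563]
t=2: π = [0.2148, 0.2813, 0.1445, 0.1641, 0.1953]
t=3: π = [0.2241, 0.2876, 0.1494, 0.1519, 0.1870]
t=4: π = [0.2234, 0.2863, 0.1484, 0.1530, 0.1890]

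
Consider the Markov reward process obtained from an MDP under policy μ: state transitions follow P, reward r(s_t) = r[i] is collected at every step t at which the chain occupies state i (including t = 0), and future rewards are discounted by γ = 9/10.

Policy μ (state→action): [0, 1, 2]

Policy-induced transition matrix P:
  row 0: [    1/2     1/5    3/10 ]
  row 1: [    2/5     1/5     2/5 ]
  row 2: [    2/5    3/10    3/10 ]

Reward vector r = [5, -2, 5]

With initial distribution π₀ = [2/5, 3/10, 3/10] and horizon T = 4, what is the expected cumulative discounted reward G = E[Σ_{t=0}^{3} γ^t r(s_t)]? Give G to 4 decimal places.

G = 11.1395

t=0: π = [0.4000, 0.3000, 0.3000], E[r] = 2.9000, γ^t·E[r] = 2.900000, running G = 2.900000
t=1: π = [0.4400, 0.2300, 0.3300], E[r] = 3.3900, γ^t·E[r] = 3.051000, running G = 5.951000
t=2: π = [0.4440, 0.2330, 0.3230], E[r] = 3.3690, γ^t·E[r] = 2.728890, running G = 8.679890
t=3: π = [0.4444, 0.2323, 0.3233], E[r] = 3.3739, γ^t·E[r] = 2.459573, running G = 11.139463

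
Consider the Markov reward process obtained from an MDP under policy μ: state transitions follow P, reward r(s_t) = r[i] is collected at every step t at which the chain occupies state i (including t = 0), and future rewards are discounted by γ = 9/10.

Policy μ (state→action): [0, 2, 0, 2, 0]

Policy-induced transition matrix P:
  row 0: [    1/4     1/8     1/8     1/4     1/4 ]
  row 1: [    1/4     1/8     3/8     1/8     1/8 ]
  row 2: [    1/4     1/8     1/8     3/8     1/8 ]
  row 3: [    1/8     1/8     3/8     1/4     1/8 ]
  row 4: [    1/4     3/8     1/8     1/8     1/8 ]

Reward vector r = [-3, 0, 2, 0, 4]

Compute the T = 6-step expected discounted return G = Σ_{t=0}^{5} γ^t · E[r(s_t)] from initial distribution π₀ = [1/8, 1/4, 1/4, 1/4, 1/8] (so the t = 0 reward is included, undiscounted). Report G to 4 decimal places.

t=0: π = [0.1250, 0.2500, 0.2500, 0.2500, 0.1250], E[r] = 0.6250, γ^t·E[r] = 0.625000, running G = 0.625000
t=1: π = [0.2188, 0.1563, 0.2500, 0.2344, 0.1406], E[r] = 0.4063, γ^t·E[r] = 0.365625, running G = 0.990625
t=2: π = [0.2207, 0.1602, 0.2227, 0.2441, 0.1523], E[r] = 0.3926, γ^t·E[r] = 0.317988, running G = 1.308613
t=3: π = [0.2195, 0.1631, 0.2261, 0.2388, 0.1526], E[r] = 0.4041, γ^t·E[r] = 0.294554, running G = 1.603168
t=4: π = [0.2202, 0.1631, 0.2255, 0.2388, 0.1524], E[r] = 0.4002, γ^t·E[r] = 0.262576, running G = 1.865744
t=5: π = [0.2201, 0.1631, 0.2255, 0.2387, 0.1525], E[r] = 0.4006, γ^t·E[r] = 0.236551, running G = 2.102294

G = 2.1023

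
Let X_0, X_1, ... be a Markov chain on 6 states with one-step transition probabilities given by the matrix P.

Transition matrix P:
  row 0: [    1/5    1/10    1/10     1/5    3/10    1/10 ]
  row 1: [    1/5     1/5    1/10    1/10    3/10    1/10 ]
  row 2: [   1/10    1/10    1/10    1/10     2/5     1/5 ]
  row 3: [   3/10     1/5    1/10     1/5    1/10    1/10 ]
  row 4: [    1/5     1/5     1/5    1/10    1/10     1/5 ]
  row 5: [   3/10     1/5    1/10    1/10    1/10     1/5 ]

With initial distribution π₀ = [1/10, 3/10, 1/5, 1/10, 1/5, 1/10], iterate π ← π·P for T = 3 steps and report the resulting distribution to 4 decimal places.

t=0: π = [0.1000, 0.3000, 0.2000, 0.1000, 0.2000, 0.1000]
t=1: π = [0.2000, 0.1700, 0.1200, 0.1200, 0.2400, 0.1500]
t=2: π = [0.2150, 0.1680, 0.1240, 0.1320, 0.2100, 0.1510]
t=3: π = [0.2159, 0.1661, 0.1210, 0.1347, 0.2138, 0.1485]

π = [0.2159, 0.1661, 0.1210, 0.1347, 0.2138, 0.1485]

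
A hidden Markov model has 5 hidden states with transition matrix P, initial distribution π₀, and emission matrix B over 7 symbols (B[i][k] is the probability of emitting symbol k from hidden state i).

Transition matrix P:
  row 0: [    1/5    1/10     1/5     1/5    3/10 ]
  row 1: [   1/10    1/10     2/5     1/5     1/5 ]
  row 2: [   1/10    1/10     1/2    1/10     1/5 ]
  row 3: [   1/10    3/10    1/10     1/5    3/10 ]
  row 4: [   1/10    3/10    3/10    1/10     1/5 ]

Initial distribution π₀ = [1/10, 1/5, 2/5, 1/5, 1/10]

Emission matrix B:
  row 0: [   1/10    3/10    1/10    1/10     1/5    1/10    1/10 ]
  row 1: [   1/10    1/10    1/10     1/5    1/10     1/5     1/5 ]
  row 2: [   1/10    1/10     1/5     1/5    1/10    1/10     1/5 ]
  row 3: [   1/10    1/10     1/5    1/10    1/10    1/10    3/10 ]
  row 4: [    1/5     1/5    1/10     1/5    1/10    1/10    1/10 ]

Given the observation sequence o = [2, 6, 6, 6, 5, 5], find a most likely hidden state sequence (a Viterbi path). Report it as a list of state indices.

t=0: δ = [1.000e-02, 2.000e-02, 8.000e-02, 4.000e-02, 1.000e-02]  (obs o_0=2)
t=1: δ = [8.000e-04, 2.400e-03, 8.000e-03, 2.400e-03, 1.600e-03]  ψ = [2, 3, 2, 2, 2]  (obs o_1=6)
t=2: δ = [8.000e-05, 1.600e-04, 8.000e-04, 2.400e-04, 1.600e-04]  ψ = [2, 2, 2, 2, 2]  (obs o_2=6)
t=3: δ = [8.000e-06, 1.600e-05, 8.000e-05, 2.400e-05, 1.600e-05]  ψ = [2, 2, 2, 2, 2]  (obs o_3=6)
t=4: δ = [8.000e-07, 1.600e-06, 4.000e-06, 8.000e-07, 1.600e-06]  ψ = [2, 2, 2, 2, 2]  (obs o_4=5)
t=5: δ = [4.000e-08, 9.600e-08, 2.000e-07, 4.000e-08, 8.000e-08]  ψ = [2, 4, 2, 2, 2]  (obs o_5=5)
backtrack: best end state = 2; path = [2, 2, 2, 2, 2, 2]

path = [2, 2, 2, 2, 2, 2]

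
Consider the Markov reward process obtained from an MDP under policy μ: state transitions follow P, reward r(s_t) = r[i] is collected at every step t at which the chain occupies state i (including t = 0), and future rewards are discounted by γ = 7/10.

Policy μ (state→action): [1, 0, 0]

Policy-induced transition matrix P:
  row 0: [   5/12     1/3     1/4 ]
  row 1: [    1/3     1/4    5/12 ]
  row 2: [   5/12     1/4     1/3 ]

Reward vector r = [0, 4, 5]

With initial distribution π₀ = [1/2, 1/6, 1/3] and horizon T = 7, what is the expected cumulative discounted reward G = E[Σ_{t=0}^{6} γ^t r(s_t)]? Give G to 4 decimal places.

t=0: π = [0.5000, 0.1667, 0.3333], E[r] = 2.3333, γ^t·E[r] = 2.333333, running G = 2.333333
t=1: π = [0.4028, 0.2917, 0.3056], E[r] = 2.6944, γ^t·E[r] = 1.886111, running G = 4.219444
t=2: π = [0.3924, 0.2836, 0.3241], E[r] = 2.7546, γ^t·E[r] = 1.349769, running G = 5.569213
t=3: π = [0.3930, 0.2827, 0.3243], E[r] = 2.7521, γ^t·E[r] = 0.943978, running G = 6.513191
t=4: π = [0.3931, 0.2828, 0.3241], E[r] = 2.7517, γ^t·E[r] = 0.660684, running G = 7.173875
t=5: π = [0.3931, 0.2828, 0.3241], E[r] = 2.7517, γ^t·E[r] = 0.462482, running G = 7.636357
t=6: π = [0.3931, 0.2828, 0.3241], E[r] = 2.7517, γ^t·E[r] = 0.323738, running G = 7.960094

G = 7.9601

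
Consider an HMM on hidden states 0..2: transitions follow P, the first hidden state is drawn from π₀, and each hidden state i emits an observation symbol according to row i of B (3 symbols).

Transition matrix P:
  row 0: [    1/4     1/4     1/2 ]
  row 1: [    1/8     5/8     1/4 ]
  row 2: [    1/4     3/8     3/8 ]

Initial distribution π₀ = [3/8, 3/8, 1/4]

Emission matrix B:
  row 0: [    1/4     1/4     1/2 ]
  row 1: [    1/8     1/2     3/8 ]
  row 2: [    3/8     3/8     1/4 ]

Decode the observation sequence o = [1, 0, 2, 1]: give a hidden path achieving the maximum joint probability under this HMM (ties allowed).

path = [1, 1, 1, 1]

t=0: δ = [9.375e-02, 1.875e-01, 9.375e-02]  (obs o_0=1)
t=1: δ = [5.859e-03, 1.465e-02, 1.758e-02]  ψ = [0, 1, 0]  (obs o_1=0)
t=2: δ = [2.197e-03, 3.433e-03, 1.648e-03]  ψ = [2, 1, 2]  (obs o_2=2)
t=3: δ = [1.373e-04, 1.073e-03, 4.120e-04]  ψ = [0, 1, 0]  (obs o_3=1)
backtrack: best end state = 1; path = [1, 1, 1, 1]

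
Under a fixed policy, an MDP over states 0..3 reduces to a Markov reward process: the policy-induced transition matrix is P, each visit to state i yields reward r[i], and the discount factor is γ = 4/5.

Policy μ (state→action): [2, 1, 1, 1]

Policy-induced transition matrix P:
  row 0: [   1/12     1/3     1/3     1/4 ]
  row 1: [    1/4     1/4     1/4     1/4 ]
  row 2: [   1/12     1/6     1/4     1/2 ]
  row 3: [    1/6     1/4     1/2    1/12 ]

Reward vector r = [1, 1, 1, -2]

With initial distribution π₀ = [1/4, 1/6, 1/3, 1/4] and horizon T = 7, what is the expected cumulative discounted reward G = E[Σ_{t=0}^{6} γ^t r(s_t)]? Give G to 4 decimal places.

t=0: π = [0.2500, 0.1667, 0.3333, 0.2500], E[r] = 0.2500, γ^t·E[r] = 0.250000, running G = 0.250000
t=1: π = [0.1319, 0.2431, 0.3333, 0.2917], E[r] = 0.1250, γ^t·E[r] = 0.100000, running G = 0.350000
t=2: π = [0.1481, 0.2332, 0.3339, 0.2847], E[r] = 0.1458, γ^t·E[r] = 0.093333, running G = 0.443333
t=3: π = [0.1459, 0.2345, 0.3335, 0.2860], E[r] = 0.1419, γ^t·E[r] = 0.072667, running G = 0.516000
t=4: π = [0.1463, 0.2344, 0.3337, 0.2857], E[r] = 0.1429, γ^t·E[r] = 0.058519, running G = 0.574519
t=5: π = [0.1462, 0.2344, 0.3336, 0.2858], E[r] = 0.1426, γ^t·E[r] = 0.046729, running G = 0.621247
t=6: π = [0.1462, 0.2344, 0.3336, 0.2858], E[r] = 0.1427, γ^t·E[r] = 0.037405, running G = 0.658652

G = 0.6587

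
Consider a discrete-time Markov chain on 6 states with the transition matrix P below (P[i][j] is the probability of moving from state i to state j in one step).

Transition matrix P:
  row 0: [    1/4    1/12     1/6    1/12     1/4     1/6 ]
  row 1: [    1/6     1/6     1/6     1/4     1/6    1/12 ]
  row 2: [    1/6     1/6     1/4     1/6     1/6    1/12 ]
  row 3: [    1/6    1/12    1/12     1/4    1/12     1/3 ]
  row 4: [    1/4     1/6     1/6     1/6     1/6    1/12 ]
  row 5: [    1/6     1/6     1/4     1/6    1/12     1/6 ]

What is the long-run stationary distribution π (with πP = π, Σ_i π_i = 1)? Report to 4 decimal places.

π = [0.1959, 0.1356, 0.1800, 0.1763, 0.1552, 0.1568]

Balance equations π_j = Σ_i π_i·P[i][j]:
  π_0 = 1/4·π_0 + 1/6·π_1 + 1/6·π_2 + 1/6·π_3 + 1/4·π_4 + 1/6·π_5
  π_1 = 1/12·π_0 + 1/6·π_1 + 1/6·π_2 + 1/12·π_3 + 1/6·π_4 + 1/6·π_5
  π_2 = 1/6·π_0 + 1/6·π_1 + 1/4·π_2 + 1/12·π_3 + 1/6·π_4 + 1/4·π_5
  π_3 = 1/12·π_0 + 1/4·π_1 + 1/6·π_2 + 1/4·π_3 + 1/6·π_4 + 1/6·π_5
  π_4 = 1/4·π_0 + 1/6·π_1 + 1/6·π_2 + 1/12·π_3 + 1/6·π_4 + 1/12·π_5
  normalize: π_0 + π_1 + π_2 + π_3 + π_4 + π_5 = 1
Solving the linear system gives exactly π = [5363/27372, 12995/95802, 11499/63868, 33787/191604, 4249/27372, 15023/95802].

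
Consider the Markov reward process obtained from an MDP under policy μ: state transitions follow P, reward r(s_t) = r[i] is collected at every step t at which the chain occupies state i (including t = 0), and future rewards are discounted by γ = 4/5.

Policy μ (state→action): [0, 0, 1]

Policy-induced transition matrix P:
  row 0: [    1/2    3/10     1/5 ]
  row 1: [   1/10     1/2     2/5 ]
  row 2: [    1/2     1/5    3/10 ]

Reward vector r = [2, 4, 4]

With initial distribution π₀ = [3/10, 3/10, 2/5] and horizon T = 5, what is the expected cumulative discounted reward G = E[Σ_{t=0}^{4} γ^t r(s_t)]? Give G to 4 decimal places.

t=0: π = [0.3000, 0.3000, 0.4000], E[r] = 3.4000, γ^t·E[r] = 3.400000, running G = 3.400000
t=1: π = [0.3800, 0.3200, 0.3000], E[r] = 3.2400, γ^t·E[r] = 2.592000, running G = 5.992000
t=2: π = [0.3720, 0.3340, 0.2940], E[r] = 3.2560, γ^t·E[r] = 2.083840, running G = 8.075840
t=3: π = [0.3664, 0.3374, 0.2962], E[r] = 3.2672, γ^t·E[r] = 1.672806, running G = 9.748646
t=4: π = [0.3650, 0.3379, 0.2971], E[r] = 3.2699, γ^t·E[r] = 1.339359, running G = 11.088006

G = 11.0880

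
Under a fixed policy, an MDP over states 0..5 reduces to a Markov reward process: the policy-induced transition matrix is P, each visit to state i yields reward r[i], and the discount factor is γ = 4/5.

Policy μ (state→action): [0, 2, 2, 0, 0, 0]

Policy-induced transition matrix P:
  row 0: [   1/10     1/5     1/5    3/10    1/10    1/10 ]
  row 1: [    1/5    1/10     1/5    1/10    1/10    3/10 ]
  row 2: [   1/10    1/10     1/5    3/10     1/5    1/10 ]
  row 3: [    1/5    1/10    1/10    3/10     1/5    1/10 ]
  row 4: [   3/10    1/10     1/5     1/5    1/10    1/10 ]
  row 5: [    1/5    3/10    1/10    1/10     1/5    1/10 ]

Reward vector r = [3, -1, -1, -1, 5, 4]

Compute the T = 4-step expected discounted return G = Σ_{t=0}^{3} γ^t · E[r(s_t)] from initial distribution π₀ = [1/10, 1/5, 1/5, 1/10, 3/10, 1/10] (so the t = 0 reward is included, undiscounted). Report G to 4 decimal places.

G = 4.2320

t=0: π = [0.1000, 0.2000, 0.2000, 0.1000, 0.3000, 0.1000], E[r] = 1.7000, γ^t·E[r] = 1.700000, running G = 1.700000
t=1: π = [0.2000, 0.1300, 0.1800, 0.2100, 0.1400, 0.1400], E[r] = 1.3400, γ^t·E[r] = 1.072000, running G = 2.772000
t=2: π = [0.1760, 0.1480, 0.1650, 0.2320, 0.1530, 0.1260], E[r] = 1.2520, γ^t·E[r] = 0.801280, running G = 3.573280
t=3: π = [0.1812, 0.1428, 0.1642, 0.2299, 0.1523, 0.1296], E[r] = 1.2866, γ^t·E[r] = 0.658739, running G = 4.232019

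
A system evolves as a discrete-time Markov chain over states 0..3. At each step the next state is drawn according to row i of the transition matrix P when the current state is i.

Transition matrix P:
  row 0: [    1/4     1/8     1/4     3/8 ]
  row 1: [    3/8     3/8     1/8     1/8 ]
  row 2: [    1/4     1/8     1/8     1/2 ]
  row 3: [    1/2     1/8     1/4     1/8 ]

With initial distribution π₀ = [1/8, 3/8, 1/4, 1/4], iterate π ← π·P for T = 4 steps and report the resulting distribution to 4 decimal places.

t=0: π = [0.1250, 0.3750, 0.2500, 0.2500]
t=1: π = [0.3594, 0.2188, 0.1719, 0.2500]
t=2: π = [0.3398, 0.1797, 0.2012, 0.2793]
t=3: π = [0.3423, 0.1699, 0.2024, 0.2854]
t=4: π = [0.3426, 0.1675, 0.2035, 0.2865]

π = [0.3426, 0.1675, 0.2035, 0.2865]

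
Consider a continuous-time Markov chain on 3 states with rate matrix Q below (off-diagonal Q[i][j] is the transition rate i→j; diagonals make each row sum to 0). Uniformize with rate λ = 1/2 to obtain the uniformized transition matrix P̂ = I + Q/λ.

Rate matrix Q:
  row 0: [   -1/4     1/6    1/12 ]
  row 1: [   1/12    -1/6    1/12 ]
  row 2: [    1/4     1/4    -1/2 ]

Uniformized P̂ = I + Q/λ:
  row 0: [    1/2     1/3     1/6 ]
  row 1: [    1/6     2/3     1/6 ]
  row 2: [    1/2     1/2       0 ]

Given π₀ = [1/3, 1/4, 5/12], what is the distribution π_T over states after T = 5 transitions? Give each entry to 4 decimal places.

π = [0.3223, 0.5349, 0.1428]

t=0: π = [0.3333, 0.2500, 0.4167]
t=1: π = [0.4167, 0.4861, 0.0972]
t=2: π = [0.3380, 0.5116, 0.1505]
t=3: π = [0.3295, 0.5289, 0.1416]
t=4: π = [0.3237, 0.5332, 0.1431]
t=5: π = [0.3223, 0.5349, 0.1428]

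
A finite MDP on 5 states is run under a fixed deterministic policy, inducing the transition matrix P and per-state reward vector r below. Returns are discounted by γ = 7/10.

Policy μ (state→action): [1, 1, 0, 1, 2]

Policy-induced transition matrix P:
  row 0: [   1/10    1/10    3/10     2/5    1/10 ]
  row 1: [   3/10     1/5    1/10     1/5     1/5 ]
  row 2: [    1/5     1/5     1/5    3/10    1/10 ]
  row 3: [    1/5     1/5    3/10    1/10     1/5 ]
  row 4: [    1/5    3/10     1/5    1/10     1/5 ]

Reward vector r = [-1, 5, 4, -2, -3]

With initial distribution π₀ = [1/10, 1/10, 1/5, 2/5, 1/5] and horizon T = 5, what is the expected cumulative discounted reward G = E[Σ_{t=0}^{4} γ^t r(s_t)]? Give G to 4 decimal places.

G = 1.2508

t=0: π = [0.1000, 0.1000, 0.2000, 0.4000, 0.2000], E[r] = -0.2000, γ^t·E[r] = -0.200000, running G = -0.200000
t=1: π = [0.2000, 0.2100, 0.2400, 0.1800, 0.1700], E[r] = 0.9400, γ^t·E[r] = 0.658000, running G = 0.458000
t=2: π = [0.2010, 0.1970, 0.2170, 0.2290, 0.1560], E[r] = 0.7260, γ^t·E[r] = 0.355740, running G = 0.813740
t=3: π = [0.1996, 0.1955, 0.2233, 0.2234, 0.1582], E[r] = 0.7497, γ^t·E[r] = 0.257147, running G = 1.070887
t=4: π = [0.1996, 0.1959, 0.2228, 0.2241, 0.1577], E[r] = 0.7494, γ^t·E[r] = 0.179931, running G = 1.250818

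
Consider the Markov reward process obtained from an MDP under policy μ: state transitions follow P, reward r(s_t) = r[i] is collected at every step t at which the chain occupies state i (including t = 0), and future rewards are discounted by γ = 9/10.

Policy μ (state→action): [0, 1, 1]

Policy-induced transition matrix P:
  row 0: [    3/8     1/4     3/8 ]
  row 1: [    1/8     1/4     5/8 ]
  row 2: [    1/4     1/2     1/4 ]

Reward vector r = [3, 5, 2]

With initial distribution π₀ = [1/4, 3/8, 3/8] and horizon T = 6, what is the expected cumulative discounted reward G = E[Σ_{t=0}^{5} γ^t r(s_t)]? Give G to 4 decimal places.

G = 15.4954

t=0: π = [0.2500, 0.3750, 0.3750], E[r] = 3.3750, γ^t·E[r] = 3.375000, running G = 3.375000
t=1: π = [0.2344, 0.3438, 0.4219], E[r] = 3.2656, γ^t·E[r] = 2.939063, running G = 6.314063
t=2: π = [0.2363, 0.3555, 0.4082], E[r] = 3.3027, γ^t·E[r] = 2.675215, running G = 8.989277
t=3: π = [0.2351, 0.3521, 0.4128], E[r] = 3.2913, γ^t·E[r] = 2.399328, running G = 11.388606
t=4: π = [0.2354, 0.3532, 0.4114], E[r] = 3.2950, γ^t·E[r] = 2.161858, running G = 13.550464
t=5: π = [0.2353, 0.3529, 0.4119], E[r] = 3.2938, γ^t·E[r] = 1.944972, running G = 15.495436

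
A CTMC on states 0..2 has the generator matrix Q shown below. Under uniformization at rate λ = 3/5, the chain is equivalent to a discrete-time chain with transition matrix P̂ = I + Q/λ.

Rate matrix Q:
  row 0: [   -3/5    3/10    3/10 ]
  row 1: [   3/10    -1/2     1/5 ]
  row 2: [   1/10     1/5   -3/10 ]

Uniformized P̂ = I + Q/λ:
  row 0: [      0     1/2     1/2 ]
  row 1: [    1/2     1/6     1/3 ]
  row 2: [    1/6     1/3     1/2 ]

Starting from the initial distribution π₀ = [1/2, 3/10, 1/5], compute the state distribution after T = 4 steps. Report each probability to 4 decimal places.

t=0: π = [0.5000, 0.3000, 0.2000]
t=1: π = [0.1833, 0.3667, 0.4500]
t=2: π = [0.2583, 0.3028, 0.4389]
t=3: π = [0.2245, 0.3259, 0.4495]
t=4: π = [0.2379, 0.3164, 0.4457]

π = [0.2379, 0.3164, 0.4457]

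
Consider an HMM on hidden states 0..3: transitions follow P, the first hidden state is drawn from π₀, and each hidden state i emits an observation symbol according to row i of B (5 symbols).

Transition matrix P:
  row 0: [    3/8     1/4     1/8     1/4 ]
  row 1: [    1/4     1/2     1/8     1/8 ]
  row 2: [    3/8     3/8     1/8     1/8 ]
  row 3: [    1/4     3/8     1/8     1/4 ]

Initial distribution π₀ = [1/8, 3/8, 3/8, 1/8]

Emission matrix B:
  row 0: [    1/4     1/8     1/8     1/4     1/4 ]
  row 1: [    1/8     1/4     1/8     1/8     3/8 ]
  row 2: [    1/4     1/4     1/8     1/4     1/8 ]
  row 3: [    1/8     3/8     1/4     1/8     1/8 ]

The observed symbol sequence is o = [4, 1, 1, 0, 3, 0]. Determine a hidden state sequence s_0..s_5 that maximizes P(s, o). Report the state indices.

path = [1, 1, 1, 0, 0, 0]

t=0: δ = [3.125e-02, 1.406e-01, 4.688e-02, 1.562e-02]  (obs o_0=4)
t=1: δ = [4.395e-03, 1.758e-02, 4.395e-03, 6.592e-03]  ψ = [1, 1, 1, 1]  (obs o_1=1)
t=2: δ = [5.493e-04, 2.197e-03, 5.493e-04, 8.240e-04]  ψ = [1, 1, 1, 1]  (obs o_2=1)
t=3: δ = [1.373e-04, 1.373e-04, 6.866e-05, 3.433e-05]  ψ = [1, 1, 1, 1]  (obs o_3=0)
t=4: δ = [1.287e-05, 8.583e-06, 4.292e-06, 4.292e-06]  ψ = [0, 1, 0, 0]  (obs o_4=3)
t=5: δ = [1.207e-06, 5.364e-07, 4.023e-07, 4.023e-07]  ψ = [0, 1, 0, 0]  (obs o_5=0)
backtrack: best end state = 0; path = [1, 1, 1, 0, 0, 0]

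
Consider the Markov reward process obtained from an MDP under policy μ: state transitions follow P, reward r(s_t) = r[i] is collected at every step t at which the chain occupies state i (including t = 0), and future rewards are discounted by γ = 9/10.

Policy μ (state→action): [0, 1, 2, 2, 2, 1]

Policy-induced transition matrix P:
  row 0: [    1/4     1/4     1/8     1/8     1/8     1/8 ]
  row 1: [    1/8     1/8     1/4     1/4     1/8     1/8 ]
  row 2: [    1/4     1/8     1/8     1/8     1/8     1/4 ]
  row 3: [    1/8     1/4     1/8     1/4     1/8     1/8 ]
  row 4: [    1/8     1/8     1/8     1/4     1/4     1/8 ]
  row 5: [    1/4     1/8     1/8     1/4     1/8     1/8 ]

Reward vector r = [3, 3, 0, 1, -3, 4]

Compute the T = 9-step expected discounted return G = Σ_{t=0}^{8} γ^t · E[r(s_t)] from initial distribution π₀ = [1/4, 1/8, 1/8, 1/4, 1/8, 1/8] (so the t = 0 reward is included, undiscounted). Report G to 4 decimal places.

G = 8.8558

t=0: π = [0.2500, 0.1250, 0.1250, 0.2500, 0.1250, 0.1250], E[r] = 1.5000, γ^t·E[r] = 1.500000, running G = 1.500000
t=1: π = [0.1875, 0.1875, 0.1406, 0.2031, 0.1406, 0.1406], E[r] = 1.4688, γ^t·E[r] = 1.321875, running G = 2.821875
t=2: π = [0.1836, 0.1738, 0.1484, 0.2090, 0.1426, 0.1426], E[r] = 1.4238, γ^t·E[r] = 1.153301, running G = 3.975176
t=3: π = [0.1843, 0.1741, 0.1467, 0.2085, 0.1428, 0.1436], E[r] = 1.4294, γ^t·E[r] = 1.042064, running G = 5.017240
t=4: π = [0.1843, 0.1741, 0.1468, 0.2086, 0.1429, 0.1433], E[r] = 1.4287, γ^t·E[r] = 0.937377, running G = 5.954617
t=5: π = [0.1843, 0.1741, 0.1468, 0.2086, 0.1429, 0.1433], E[r] = 1.4287, γ^t·E[r] = 0.843626, running G = 6.798243
t=6: π = [0.1843, 0.1741, 0.1468, 0.2086, 0.1429, 0.1433], E[r] = 1.4287, γ^t·E[r] = 0.759257, running G = 7.557500
t=7: π = [0.1843, 0.1741, 0.1468, 0.2086, 0.1429, 0.1433], E[r] = 1.4287, γ^t·E[r] = 0.683331, running G = 8.240831
t=8: π = [0.1843, 0.1741, 0.1468, 0.2086, 0.1429, 0.1433], E[r] = 1.4287, γ^t·E[r] = 0.614998, running G = 8.855829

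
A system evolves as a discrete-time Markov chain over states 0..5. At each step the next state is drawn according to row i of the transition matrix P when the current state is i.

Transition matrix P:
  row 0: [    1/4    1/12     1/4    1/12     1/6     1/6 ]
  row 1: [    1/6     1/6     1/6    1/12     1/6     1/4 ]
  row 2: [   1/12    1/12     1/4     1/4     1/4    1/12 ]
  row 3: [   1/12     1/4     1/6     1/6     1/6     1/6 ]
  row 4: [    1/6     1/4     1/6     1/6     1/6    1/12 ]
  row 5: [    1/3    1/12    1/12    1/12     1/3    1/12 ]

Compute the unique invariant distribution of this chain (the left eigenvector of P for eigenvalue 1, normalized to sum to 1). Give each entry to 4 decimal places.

π = [0.1766, 0.1542, 0.1855, 0.1433, 0.2047, 0.1357]

Balance equations π_j = Σ_i π_i·P[i][j]:
  π_0 = 1/4·π_0 + 1/6·π_1 + 1/12·π_2 + 1/12·π_3 + 1/6·π_4 + 1/3·π_5
  π_1 = 1/12·π_0 + 1/6·π_1 + 1/12·π_2 + 1/4·π_3 + 1/4·π_4 + 1/12·π_5
  π_2 = 1/4·π_0 + 1/6·π_1 + 1/4·π_2 + 1/6·π_3 + 1/6·π_4 + 1/12·π_5
  π_3 = 1/12·π_0 + 1/12·π_1 + 1/4·π_2 + 1/6·π_3 + 1/6·π_4 + 1/12·π_5
  π_4 = 1/6·π_0 + 1/6·π_1 + 1/4·π_2 + 1/6·π_3 + 1/6·π_4 + 1/3·π_5
  normalize: π_0 + π_1 + π_2 + π_3 + π_4 + π_5 = 1
Solving the linear system gives exactly π = [40911/231662, 17859/115831, 21491/115831, 33187/231662, 47431/231662, 31433/231662].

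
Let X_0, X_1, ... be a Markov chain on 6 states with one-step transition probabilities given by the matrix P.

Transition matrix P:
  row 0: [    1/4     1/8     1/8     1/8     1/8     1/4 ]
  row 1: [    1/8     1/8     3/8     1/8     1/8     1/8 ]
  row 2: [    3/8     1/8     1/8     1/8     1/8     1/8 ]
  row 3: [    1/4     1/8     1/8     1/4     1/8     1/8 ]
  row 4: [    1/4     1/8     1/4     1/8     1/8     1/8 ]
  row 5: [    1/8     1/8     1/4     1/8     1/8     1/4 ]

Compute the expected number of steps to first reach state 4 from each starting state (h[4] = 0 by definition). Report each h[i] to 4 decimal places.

h = [8.0000, 8.0000, 8.0000, 8.0000, 0.0000, 8.0000]

First-step conditioning: h[4] = 0; for i ≠ 4, h[i] = 1 + Σ_k P[i][k]·h[k].
  h[0] = 1 + 1/4·h[0] + 1/8·h[1] + 1/8·h[2] + 1/8·h[3] + 1/4·h[5]
  h[1] = 1 + 1/8·h[0] + 1/8·h[1] + 3/8·h[2] + 1/8·h[3] + 1/8·h[5]
  h[2] = 1 + 3/8·h[0] + 1/8·h[1] + 1/8·h[2] + 1/8·h[3] + 1/8·h[5]
  h[3] = 1 + 1/4·h[0] + 1/8·h[1] + 1/8·h[2] + 1/4·h[3] + 1/8·h[5]
  h[5] = 1 + 1/8·h[0] + 1/8·h[1] + 1/4·h[2] + 1/8·h[3] + 1/4·h[5]
Solving the 5×5 linear system over states ≠ 4 gives exactly h = [8, 8, 8, 8, 0, 8] (h[4] = 0 is the target).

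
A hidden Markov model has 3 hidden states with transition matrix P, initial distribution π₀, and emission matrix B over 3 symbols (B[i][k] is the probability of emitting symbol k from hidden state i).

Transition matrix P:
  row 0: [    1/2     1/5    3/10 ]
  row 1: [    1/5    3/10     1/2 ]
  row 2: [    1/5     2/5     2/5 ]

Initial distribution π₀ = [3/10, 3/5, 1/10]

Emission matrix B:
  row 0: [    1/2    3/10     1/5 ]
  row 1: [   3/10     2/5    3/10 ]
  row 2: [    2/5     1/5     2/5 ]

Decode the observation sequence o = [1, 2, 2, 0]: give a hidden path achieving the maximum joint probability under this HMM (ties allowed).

t=0: δ = [9.000e-02, 2.400e-01, 2.000e-02]  (obs o_0=1)
t=1: δ = [9.600e-03, 2.160e-02, 4.800e-02]  ψ = [1, 1, 1]  (obs o_1=2)
t=2: δ = [1.920e-03, 5.760e-03, 7.680e-03]  ψ = [2, 2, 2]  (obs o_2=2)
t=3: δ = [7.680e-04, 9.216e-04, 1.229e-03]  ψ = [2, 2, 2]  (obs o_3=0)
backtrack: best end state = 2; path = [1, 2, 2, 2]

path = [1, 2, 2, 2]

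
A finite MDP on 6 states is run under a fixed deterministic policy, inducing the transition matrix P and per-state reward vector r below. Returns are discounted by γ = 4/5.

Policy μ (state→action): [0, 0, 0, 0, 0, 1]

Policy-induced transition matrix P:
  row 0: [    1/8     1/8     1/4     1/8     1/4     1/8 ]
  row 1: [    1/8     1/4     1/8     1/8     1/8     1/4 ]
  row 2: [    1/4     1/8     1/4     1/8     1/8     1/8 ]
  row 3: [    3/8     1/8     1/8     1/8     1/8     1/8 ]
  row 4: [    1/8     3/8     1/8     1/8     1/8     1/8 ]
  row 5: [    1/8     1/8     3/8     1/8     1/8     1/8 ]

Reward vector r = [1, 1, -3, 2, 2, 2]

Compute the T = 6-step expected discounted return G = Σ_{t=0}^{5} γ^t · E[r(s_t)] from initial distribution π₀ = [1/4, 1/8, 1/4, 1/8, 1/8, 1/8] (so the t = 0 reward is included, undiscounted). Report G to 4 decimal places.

t=0: π = [0.2500, 0.1250, 0.2500, 0.1250, 0.1250, 0.1250], E[r] = 0.3750, γ^t·E[r] = 0.375000, running G = 0.375000
t=1: π = [0.1875, 0.1719, 0.2188, 0.1250, 0.1563, 0.1406], E[r] = 0.5469, γ^t·E[r] = 0.437500, running G = 0.812500
t=2: π = [0.1836, 0.1855, 0.2109, 0.1250, 0.1484, 0.1465], E[r] = 0.5762, γ^t·E[r] = 0.368750, running G = 1.181250
t=3: π = [0.1826, 0.1853, 0.2109, 0.1250, 0.1479, 0.1482], E[r] = 0.5774, γ^t·E[r] = 0.295625, running G = 1.476875
t=4: π = [0.1826, 0.1852, 0.2112, 0.1250, 0.1478, 0.1482], E[r] = 0.5760, γ^t·E[r] = 0.235938, running G = 1.712813
t=5: π = [0.1827, 0.1851, 0.2113, 0.1250, 0.1478, 0.1481], E[r] = 0.5759, γ^t·E[r] = 0.188704, running G = 1.901516

G = 1.9015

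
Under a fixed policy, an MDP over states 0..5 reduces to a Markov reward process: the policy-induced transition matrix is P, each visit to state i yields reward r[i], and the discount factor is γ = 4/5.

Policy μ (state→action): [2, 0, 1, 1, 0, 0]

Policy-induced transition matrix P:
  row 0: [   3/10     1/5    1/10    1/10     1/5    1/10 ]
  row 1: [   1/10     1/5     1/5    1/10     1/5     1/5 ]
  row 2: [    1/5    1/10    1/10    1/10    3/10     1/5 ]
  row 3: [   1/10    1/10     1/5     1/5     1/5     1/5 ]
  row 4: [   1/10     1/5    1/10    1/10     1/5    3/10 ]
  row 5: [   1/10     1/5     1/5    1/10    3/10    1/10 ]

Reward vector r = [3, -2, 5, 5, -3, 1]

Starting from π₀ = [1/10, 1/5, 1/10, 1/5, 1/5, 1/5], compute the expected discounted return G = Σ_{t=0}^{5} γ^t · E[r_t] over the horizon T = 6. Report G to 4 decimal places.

G = 3.3947

t=0: π = [0.1000, 0.2000, 0.1000, 0.2000, 0.2000, 0.2000], E[r] = 1.0000, γ^t·E[r] = 1.000000, running G = 1.000000
t=1: π = [0.1300, 0.1700, 0.1600, 0.1200, 0.2300, 0.1900], E[r] = 0.9500, γ^t·E[r] = 0.760000, running G = 1.760000
t=2: π = [0.1420, 0.1720, 0.1480, 0.1120, 0.2350, 0.1910], E[r] = 0.8680, γ^t·E[r] = 0.555520, running G = 2.315520
t=3: π = [0.1432, 0.1740, 0.1475, 0.1112, 0.2339, 0.1902], E[r] = 0.8636, γ^t·E[r] = 0.442163, running G = 2.757683
t=4: π = [0.1434, 0.1741, 0.1475, 0.1111, 0.2338, 0.1901], E[r] = 0.8640, γ^t·E[r] = 0.353874, running G = 3.111557
t=5: π = [0.1434, 0.1741, 0.1475, 0.1111, 0.2338, 0.1900], E[r] = 0.8640, γ^t·E[r] = 0.283114, running G = 3.394671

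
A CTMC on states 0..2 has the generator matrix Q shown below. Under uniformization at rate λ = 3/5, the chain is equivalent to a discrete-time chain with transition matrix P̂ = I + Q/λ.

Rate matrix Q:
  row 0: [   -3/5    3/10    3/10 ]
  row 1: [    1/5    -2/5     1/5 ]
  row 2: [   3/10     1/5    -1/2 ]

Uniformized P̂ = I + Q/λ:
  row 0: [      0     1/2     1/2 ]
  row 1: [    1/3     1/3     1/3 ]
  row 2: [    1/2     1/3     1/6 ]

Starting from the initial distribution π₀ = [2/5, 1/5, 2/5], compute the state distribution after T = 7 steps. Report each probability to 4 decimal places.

π = [0.2908, 0.3819, 0.3274]

t=0: π = [0.4000, 0.2000, 0.4000]
t=1: π = [0.2667, 0.4000, 0.3333]
t=2: π = [0.3000, 0.3778, 0.3222]
t=3: π = [0.2870, 0.3833, 0.3296]
t=4: π = [0.2926, 0.3812, 0.3262]
t=5: π = [0.2902, 0.3821, 0.3277]
t=6: π = [0.2912, 0.3817, 0.3271]
t=7: π = [0.2908, 0.3819, 0.3274]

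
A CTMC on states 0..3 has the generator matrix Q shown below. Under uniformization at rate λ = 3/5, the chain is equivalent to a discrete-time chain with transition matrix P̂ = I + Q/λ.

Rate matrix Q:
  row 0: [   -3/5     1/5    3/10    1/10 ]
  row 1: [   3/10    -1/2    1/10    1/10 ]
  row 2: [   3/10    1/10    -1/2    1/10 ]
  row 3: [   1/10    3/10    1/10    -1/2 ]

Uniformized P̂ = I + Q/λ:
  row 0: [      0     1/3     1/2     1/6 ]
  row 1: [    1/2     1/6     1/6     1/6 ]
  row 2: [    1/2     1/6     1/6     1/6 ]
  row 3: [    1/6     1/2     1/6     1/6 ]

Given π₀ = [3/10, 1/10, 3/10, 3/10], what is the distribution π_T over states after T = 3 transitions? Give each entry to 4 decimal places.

t=0: π = [0.3000, 0.1000, 0.3000, 0.3000]
t=1: π = [0.2500, 0.3167, 0.2667, 0.1667]
t=2: π = [0.3194, 0.2639, 0.2500, 0.1667]
t=3: π = [0.2847, 0.2755, 0.2731, 0.1667]

π = [0.2847, 0.2755, 0.2731, 0.1667]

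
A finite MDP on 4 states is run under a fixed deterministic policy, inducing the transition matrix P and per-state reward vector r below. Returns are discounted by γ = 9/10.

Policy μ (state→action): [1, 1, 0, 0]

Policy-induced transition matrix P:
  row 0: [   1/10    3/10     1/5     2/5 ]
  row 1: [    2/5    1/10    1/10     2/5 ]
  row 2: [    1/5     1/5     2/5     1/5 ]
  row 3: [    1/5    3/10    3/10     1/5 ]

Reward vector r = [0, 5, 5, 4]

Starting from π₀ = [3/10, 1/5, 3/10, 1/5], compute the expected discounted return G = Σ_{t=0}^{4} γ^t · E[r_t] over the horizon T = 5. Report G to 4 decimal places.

t=0: π = [0.3000, 0.2000, 0.3000, 0.2000], E[r] = 3.3000, γ^t·E[r] = 3.300000, running G = 3.300000
t=1: π = [0.2100, 0.2300, 0.2600, 0.3000], E[r] = 3.6500, γ^t·E[r] = 3.285000, running G = 6.585000
t=2: π = [0.2250, 0.2280, 0.2590, 0.2880], E[r] = 3.5870, γ^t·E[r] = 2.905470, running G = 9.490470
t=3: π = [0.2231, 0.2285, 0.2578, 0.2906], E[r] = 3.5939, γ^t·E[r] = 2.619953, running G = 12.110423
t=4: π = [0.2234, 0.2285, 0.2578, 0.2903], E[r] = 3.5927, γ^t·E[r] = 2.357190, running G = 14.467613

G = 14.4676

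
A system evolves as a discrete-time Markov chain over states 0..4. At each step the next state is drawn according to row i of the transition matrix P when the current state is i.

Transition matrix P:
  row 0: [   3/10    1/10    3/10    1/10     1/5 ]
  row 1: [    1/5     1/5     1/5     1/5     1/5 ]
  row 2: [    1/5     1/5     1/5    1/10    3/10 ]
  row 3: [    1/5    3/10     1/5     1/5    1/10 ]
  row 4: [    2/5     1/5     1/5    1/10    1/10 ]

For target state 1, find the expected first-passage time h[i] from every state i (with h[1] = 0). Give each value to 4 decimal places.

First-step conditioning: h[1] = 0; for i ≠ 1, h[i] = 1 + Σ_k P[i][k]·h[k].
  h[0] = 1 + 3/10·h[0] + 3/10·h[2] + 1/10·h[3] + 1/5·h[4]
  h[2] = 1 + 1/5·h[0] + 1/5·h[2] + 1/10·h[3] + 3/10·h[4]
  h[3] = 1 + 1/5·h[0] + 1/5·h[2] + 1/5·h[3] + 1/10·h[4]
  h[4] = 1 + 2/5·h[0] + 1/5·h[2] + 1/10·h[3] + 1/10·h[4]
Solving the 4×4 linear system over states ≠ 1 gives exactly h = [915/152, 0, 825/152, 365/76, 105/19] (h[1] = 0 is the target).

h = [6.0197, 0.0000, 5.4276, 4.8026, 5.5263]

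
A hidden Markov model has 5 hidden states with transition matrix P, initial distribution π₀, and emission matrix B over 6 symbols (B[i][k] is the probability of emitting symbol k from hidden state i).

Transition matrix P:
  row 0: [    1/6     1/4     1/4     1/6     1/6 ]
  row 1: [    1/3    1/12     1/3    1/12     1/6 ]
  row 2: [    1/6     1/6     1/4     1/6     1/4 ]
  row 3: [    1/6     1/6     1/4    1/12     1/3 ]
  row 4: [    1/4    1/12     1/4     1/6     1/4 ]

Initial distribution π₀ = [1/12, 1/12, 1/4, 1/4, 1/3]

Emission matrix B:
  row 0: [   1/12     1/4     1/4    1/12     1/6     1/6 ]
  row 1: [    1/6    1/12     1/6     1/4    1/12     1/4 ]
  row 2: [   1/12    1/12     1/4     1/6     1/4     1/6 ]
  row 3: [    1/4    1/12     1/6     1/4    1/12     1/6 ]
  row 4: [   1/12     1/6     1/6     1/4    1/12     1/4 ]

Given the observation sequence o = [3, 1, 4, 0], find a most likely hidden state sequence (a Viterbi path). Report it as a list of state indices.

path = [4, 0, 2, 3]

t=0: δ = [6.944e-03, 2.083e-02, 4.167e-02, 6.250e-02, 8.333e-02]  (obs o_0=3)
t=1: δ = [5.208e-03, 8.681e-04, 1.736e-03, 1.157e-03, 3.472e-03]  ψ = [4, 3, 4, 4, 3]  (obs o_1=1)
t=2: δ = [1.447e-04, 1.085e-04, 3.255e-04, 7.234e-05, 7.234e-05]  ψ = [0, 0, 0, 0, 0]  (obs o_2=4)
t=3: δ = [4.521e-06, 9.042e-06, 6.782e-06, 1.356e-05, 6.782e-06]  ψ = [2, 2, 2, 2, 2]  (obs o_3=0)
backtrack: best end state = 3; path = [4, 0, 2, 3]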